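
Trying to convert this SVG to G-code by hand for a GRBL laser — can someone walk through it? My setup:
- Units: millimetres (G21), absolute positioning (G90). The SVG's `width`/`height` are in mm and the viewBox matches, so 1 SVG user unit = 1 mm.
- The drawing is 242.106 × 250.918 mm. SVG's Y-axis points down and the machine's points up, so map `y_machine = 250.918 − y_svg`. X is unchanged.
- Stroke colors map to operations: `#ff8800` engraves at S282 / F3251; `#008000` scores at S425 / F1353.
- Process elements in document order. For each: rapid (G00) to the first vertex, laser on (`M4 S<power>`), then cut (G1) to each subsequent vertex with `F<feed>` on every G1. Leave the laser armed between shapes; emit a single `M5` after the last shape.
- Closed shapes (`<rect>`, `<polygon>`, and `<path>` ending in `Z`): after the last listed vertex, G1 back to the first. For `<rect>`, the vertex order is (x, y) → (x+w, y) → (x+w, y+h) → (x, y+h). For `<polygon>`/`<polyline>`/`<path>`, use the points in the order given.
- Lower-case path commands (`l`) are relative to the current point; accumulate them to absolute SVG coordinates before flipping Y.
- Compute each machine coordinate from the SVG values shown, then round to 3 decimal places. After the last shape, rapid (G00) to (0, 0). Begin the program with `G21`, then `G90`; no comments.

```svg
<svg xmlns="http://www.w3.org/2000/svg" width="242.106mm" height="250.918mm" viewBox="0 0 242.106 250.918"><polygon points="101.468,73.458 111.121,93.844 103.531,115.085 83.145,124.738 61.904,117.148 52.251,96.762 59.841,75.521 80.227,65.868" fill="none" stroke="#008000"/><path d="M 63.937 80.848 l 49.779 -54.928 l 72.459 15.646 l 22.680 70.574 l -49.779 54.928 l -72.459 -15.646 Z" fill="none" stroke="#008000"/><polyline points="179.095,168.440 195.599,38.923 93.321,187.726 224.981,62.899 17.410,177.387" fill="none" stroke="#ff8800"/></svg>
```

G21
G90
G00 X101.468 Y177.460
M4 S425
G1 X111.121 Y157.074 F1353
G1 X103.531 Y135.833 F1353
G1 X83.145 Y126.180 F1353
G1 X61.904 Y133.770 F1353
G1 X52.251 Y154.156 F1353
G1 X59.841 Y175.397 F1353
G1 X80.227 Y185.050 F1353
G1 X101.468 Y177.460 F1353
G00 X63.937 Y170.070
M4 S425
G1 X113.716 Y224.998 F1353
G1 X186.175 Y209.352 F1353
G1 X208.855 Y138.778 F1353
G1 X159.076 Y83.850 F1353
G1 X86.617 Y99.496 F1353
G1 X63.937 Y170.070 F1353
G00 X179.095 Y82.478
M4 S282
G1 X195.599 Y211.995 F3251
G1 X93.321 Y63.192 F3251
G1 X224.981 Y188.019 F3251
G1 X17.410 Y73.531 F3251
M5
G00 X0.000 Y0.000

Since the viewBox matches the mm dimensions, user units are millimetres directly. The only transform is the Y-flip y_m = 250.918 − y_svg.

Shape 1 is a regular polygon drawn with `<polygon>`. Its stroke #008000 means score at S425, F1353. After flipping Y the toolpath is (101.468,177.460) → (111.121,157.074) → (103.531,135.833) → (83.145,126.180) → (61.904,133.770) → (52.251,154.156) → (59.841,175.397) → (80.227,185.050) → (101.468,177.460), returning to the start.

Shape 2 is a regular polygon drawn with `<path>`. Its stroke #008000 means score at S425, F1353. After flipping Y the toolpath is (63.937,170.070) → (113.716,224.998) → (186.175,209.352) → (208.855,138.778) → (159.076,83.850) → (86.617,99.496) → (63.937,170.070), returning to the start.

Shape 3 is a open polyline drawn with `<polyline>`. Its stroke #ff8800 means engrave at S282, F3251. After flipping Y the toolpath is (179.095,82.478) → (195.599,211.995) → (93.321,63.192) → (224.981,188.019) → (17.410,73.531).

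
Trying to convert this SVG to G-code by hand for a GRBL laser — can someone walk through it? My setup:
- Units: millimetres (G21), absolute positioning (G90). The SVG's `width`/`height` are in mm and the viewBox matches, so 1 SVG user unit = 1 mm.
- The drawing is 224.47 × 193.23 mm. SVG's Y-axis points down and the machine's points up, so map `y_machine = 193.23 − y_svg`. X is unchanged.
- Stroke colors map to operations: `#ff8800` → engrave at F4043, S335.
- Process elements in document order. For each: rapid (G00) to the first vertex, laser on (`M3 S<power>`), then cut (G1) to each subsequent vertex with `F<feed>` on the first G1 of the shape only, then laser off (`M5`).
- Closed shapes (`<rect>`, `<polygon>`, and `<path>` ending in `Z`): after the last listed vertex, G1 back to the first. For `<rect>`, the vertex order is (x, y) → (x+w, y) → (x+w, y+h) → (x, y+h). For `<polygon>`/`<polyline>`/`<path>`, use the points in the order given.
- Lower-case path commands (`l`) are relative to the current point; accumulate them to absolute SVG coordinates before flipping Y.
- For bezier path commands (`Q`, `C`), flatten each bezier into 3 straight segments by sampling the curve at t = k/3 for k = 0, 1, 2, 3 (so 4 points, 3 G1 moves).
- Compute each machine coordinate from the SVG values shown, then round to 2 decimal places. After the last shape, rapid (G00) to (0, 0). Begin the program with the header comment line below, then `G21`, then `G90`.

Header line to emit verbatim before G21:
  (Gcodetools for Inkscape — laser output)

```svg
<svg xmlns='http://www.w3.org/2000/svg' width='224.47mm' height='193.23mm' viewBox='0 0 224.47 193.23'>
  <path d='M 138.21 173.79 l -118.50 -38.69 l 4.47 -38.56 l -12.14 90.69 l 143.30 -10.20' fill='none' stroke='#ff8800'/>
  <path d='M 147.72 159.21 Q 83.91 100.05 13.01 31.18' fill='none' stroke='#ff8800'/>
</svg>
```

(Gcodetools for Inkscape — laser output)
G21
G90
G00 X138.21 Y19.44
M3 S335
G1 X19.71 Y58.13 F4043
G1 X24.18 Y96.69
G1 X12.04 Y6.00
G1 X155.34 Y16.20
M5
G00 X147.72 Y34.02
M3 S335
G1 X104.39 Y74.54 F4043
G1 X59.49 Y117.22
G1 X13.01 Y162.05
M5
G00 X0.00 Y0.00

1 u = 1 mm; y_m = 193.23 − y.

[1] `<path>` open polyline, #ff8800→engrave S335 F4043: (138.21,19.44) → (19.71,58.13) → (24.18,96.69) → (12.04,6.00) → (155.34,16.20)

[2] `<path>` quadratic bezier, #ff8800→engrave S335 F4043: (147.72,34.02) → (104.39,74.54) → (59.49,117.22) → (13.01,162.05)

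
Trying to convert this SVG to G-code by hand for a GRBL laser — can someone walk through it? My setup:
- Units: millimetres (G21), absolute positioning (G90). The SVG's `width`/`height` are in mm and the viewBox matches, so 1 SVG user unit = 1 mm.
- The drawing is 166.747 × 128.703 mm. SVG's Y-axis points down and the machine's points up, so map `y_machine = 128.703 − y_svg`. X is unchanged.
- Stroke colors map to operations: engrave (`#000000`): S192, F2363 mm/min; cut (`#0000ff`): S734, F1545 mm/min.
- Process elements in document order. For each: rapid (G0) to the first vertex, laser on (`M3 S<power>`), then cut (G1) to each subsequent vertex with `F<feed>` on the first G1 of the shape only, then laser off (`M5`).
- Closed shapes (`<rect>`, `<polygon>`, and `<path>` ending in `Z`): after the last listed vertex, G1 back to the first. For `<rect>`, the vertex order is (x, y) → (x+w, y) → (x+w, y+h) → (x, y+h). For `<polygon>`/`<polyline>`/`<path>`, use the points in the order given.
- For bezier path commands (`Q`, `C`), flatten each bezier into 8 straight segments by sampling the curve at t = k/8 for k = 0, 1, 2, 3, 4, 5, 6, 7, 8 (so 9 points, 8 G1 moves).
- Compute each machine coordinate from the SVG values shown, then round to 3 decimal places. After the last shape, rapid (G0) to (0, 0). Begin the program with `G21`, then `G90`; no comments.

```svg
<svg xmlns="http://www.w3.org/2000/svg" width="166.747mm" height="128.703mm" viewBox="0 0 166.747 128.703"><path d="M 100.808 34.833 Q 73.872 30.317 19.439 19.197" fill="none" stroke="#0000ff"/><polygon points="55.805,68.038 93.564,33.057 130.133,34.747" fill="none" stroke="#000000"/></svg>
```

1 u = 1 mm; y_m = 128.703 − y.

[1] `<path>` quadratic bezier, #0000ff→cut S734 F1545: (100.808,93.870) → (93.644,95.102) → (85.621,96.541) → (76.739,98.186) → (66.998,100.037) → (56.397,102.095) → (44.937,104.359) → (32.618,106.829) → (19.439,109.506)

[2] `<polygon>` closed polygon, #000000→engrave S192 F2363: (55.805,60.665) → (93.564,95.646) → (130.133,93.956) → (55.805,60.665) (closed)

G21
G90
G0 X100.808 Y93.870
M3 S734
G1 X93.644 Y95.102 F1545
G1 X85.621 Y96.541
G1 X76.739 Y98.186
G1 X66.998 Y100.037
G1 X56.397 Y102.095
G1 X44.937 Y104.359
G1 X32.618 Y106.829
G1 X19.439 Y109.506
M5
G0 X55.805 Y60.665
M3 S192
G1 X93.564 Y95.646 F2363
G1 X130.133 Y93.956
G1 X55.805 Y60.665
M5
G0 X0.000 Y0.000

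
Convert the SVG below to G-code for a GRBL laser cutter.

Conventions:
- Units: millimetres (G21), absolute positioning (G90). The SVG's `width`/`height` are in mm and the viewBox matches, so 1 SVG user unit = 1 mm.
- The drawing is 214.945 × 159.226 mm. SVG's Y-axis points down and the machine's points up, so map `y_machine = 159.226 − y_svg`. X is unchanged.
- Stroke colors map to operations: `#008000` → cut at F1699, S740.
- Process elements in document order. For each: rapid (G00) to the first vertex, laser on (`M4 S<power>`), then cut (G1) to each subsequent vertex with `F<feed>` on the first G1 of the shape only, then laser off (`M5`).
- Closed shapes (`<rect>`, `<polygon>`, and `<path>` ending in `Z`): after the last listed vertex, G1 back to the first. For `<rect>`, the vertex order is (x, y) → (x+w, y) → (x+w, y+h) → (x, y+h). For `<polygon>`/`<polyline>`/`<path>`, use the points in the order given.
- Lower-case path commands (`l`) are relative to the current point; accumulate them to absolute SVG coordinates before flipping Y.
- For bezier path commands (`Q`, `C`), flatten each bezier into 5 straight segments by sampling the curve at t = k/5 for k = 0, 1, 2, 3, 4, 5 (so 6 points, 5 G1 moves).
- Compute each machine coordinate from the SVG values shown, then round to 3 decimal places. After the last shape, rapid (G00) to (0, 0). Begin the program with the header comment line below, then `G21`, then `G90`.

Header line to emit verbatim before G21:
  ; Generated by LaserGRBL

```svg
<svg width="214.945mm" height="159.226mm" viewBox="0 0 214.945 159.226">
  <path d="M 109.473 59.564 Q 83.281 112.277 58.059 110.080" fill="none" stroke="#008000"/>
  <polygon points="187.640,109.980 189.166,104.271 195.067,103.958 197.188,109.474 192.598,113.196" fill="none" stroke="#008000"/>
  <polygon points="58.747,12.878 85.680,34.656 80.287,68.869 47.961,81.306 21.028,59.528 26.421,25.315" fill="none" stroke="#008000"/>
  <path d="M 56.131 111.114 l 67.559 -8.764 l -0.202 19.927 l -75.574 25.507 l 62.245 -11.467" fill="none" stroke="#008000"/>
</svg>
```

; Generated by LaserGRBL
G21
G90
G00 X109.473 Y99.662
M4 S740
G1 X99.035 Y80.773 F1699
G1 X88.675 Y66.277
G1 X78.392 Y56.174
G1 X68.187 Y50.464
G1 X58.059 Y49.146
M5
G00 X187.640 Y49.246
M4 S740
G1 X189.166 Y54.955 F1699
G1 X195.067 Y55.268
G1 X197.188 Y49.752
G1 X192.598 Y46.030
G1 X187.640 Y49.246
M5
G00 X58.747 Y146.348
M4 S740
G1 X85.680 Y124.570 F1699
G1 X80.287 Y90.357
G1 X47.961 Y77.920
G1 X21.028 Y99.698
G1 X26.421 Y133.911
G1 X58.747 Y146.348
M5
G00 X56.131 Y48.112
M4 S740
G1 X123.690 Y56.876 F1699
G1 X123.488 Y36.949
G1 X47.914 Y11.442
G1 X110.159 Y22.909
M5
G00 X0.000 Y0.000

1 u = 1 mm; y_m = 159.226 − y.

[1] `<path>` quadratic bezier, #008000→cut S740 F1699: (109.473,99.662) → (99.035,80.773) → (88.675,66.277) → (78.392,56.174) → (68.187,50.464) → (58.059,49.146)

[2] `<polygon>` regular polygon, #008000→cut S740 F1699: (187.640,49.246) → (189.166,54.955) → (195.067,55.268) → (197.188,49.752) → (192.598,46.030) → (187.640,49.246) (closed)

[3] `<polygon>` regular polygon, #008000→cut S740 F1699: (58.747,146.348) → (85.680,124.570) → (80.287,90.357) → (47.961,77.920) → (21.028,99.698) → (26.421,133.911) → (58.747,146.348) (closed)

[4] `<path>` open polyline, #008000→cut S740 F1699: (56.131,48.112) → (123.690,56.876) → (123.488,36.949) → (47.914,11.442) → (110.159,22.909)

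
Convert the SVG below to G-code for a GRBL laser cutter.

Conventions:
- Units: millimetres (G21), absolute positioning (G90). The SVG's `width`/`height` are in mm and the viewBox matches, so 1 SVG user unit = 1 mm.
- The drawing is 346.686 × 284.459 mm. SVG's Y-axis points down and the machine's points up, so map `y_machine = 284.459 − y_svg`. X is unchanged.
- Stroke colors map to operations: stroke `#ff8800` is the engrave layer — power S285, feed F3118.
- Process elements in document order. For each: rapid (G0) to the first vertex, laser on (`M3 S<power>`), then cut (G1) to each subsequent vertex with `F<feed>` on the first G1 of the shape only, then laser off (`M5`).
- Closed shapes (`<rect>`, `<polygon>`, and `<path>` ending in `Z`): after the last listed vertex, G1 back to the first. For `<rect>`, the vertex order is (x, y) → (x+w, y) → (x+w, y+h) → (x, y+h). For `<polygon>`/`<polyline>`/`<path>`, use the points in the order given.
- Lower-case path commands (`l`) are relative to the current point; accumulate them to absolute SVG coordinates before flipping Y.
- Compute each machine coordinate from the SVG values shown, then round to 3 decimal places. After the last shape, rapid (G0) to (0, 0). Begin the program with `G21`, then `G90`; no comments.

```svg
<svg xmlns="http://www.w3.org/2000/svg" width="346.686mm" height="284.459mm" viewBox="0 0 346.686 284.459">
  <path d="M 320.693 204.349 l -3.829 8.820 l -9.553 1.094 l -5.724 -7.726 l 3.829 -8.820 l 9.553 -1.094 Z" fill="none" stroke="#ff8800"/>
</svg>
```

1 u = 1 mm; y_m = 284.459 − y.

[1] `<path>` regular polygon, #ff8800→engrave S285 F3118: (320.693,80.110) → (316.864,71.290) → (307.311,70.196) → (301.587,77.922) → (305.416,86.742) → (314.969,87.836) → (320.693,80.110) (closed)

G21
G90
G0 X320.693 Y80.110
M3 S285
G1 X316.864 Y71.290 F3118
G1 X307.311 Y70.196
G1 X301.587 Y77.922
G1 X305.416 Y86.742
G1 X314.969 Y87.836
G1 X320.693 Y80.110
M5
G0 X0.000 Y0.000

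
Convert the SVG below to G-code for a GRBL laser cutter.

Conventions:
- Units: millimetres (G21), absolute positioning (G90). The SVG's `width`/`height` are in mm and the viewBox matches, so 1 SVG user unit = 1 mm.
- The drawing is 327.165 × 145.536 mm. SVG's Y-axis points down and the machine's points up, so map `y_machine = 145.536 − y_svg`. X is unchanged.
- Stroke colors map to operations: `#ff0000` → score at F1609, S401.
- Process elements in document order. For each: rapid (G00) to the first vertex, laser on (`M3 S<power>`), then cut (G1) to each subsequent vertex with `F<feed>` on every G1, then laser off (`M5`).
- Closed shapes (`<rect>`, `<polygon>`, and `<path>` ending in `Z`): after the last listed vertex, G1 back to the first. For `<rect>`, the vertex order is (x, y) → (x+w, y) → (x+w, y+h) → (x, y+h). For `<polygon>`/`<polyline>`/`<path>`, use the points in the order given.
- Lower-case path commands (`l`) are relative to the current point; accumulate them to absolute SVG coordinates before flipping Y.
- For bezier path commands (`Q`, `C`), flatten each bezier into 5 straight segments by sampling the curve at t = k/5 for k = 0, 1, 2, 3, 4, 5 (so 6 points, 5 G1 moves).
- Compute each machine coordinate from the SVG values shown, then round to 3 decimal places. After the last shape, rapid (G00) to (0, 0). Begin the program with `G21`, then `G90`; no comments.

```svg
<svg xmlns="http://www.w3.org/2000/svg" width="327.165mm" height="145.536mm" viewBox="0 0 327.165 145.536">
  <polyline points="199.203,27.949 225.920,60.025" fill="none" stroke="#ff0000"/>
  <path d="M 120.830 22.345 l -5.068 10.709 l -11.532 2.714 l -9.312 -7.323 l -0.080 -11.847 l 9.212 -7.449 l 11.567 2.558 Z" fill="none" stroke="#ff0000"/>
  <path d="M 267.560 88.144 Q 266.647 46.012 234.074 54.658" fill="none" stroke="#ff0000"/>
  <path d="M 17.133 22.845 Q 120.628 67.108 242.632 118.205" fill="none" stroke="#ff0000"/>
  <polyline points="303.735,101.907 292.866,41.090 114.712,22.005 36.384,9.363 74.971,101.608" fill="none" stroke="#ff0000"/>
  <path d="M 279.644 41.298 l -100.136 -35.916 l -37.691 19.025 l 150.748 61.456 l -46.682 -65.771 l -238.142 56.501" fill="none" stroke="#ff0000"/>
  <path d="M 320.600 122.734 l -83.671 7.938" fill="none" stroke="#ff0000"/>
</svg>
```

1 u = 1 mm; y_m = 145.536 − y.

[1] `<polyline>` line segment, #ff0000→score S401 F1609: (199.203,117.587) → (225.920,85.511)

[2] `<path>` regular polygon, #ff0000→score S401 F1609: (120.830,123.191) → (115.762,112.482) → (104.230,109.768) → (94.918,117.091) → (94.838,128.938) → (104.050,136.387) → (115.617,133.829) → (120.830,123.191) (closed)

[3] `<path>` quadratic bezier, #ff0000→score S401 F1609: (267.560,57.392) → (265.928,72.214) → (261.764,82.973) → (255.067,89.670) → (245.837,92.305) → (234.074,90.878)

[4] `<path>` quadratic bezier, #ff0000→score S401 F1609: (17.133,122.691) → (59.271,104.712) → (102.890,86.187) → (147.990,67.115) → (194.571,47.496) → (242.632,27.331)

[5] `<polyline>` open polyline, #ff0000→score S401 F1609: (303.735,43.629) → (292.866,104.446) → (114.712,123.531) → (36.384,136.173) → (74.971,43.928)

[6] `<path>` open polyline, #ff0000→score S401 F1609: (279.644,104.238) → (179.508,140.154) → (141.817,121.129) → (292.565,59.673) → (245.883,125.444) → (7.741,68.943)

[7] `<path>` line segment, #ff0000→score S401 F1609: (320.600,22.802) → (236.929,14.864)

G21
G90
G00 X199.203 Y117.587
M3 S401
G1 X225.920 Y85.511 F1609
M5
G00 X120.830 Y123.191
M3 S401
G1 X115.762 Y112.482 F1609
G1 X104.230 Y109.768 F1609
G1 X94.918 Y117.091 F1609
G1 X94.838 Y128.938 F1609
G1 X104.050 Y136.387 F1609
G1 X115.617 Y133.829 F1609
G1 X120.830 Y123.191 F1609
M5
G00 X267.560 Y57.392
M3 S401
G1 X265.928 Y72.214 F1609
G1 X261.764 Y82.973 F1609
G1 X255.067 Y89.670 F1609
G1 X245.837 Y92.305 F1609
G1 X234.074 Y90.878 F1609
M5
G00 X17.133 Y122.691
M3 S401
G1 X59.271 Y104.712 F1609
G1 X102.890 Y86.187 F1609
G1 X147.990 Y67.115 F1609
G1 X194.571 Y47.496 F1609
G1 X242.632 Y27.331 F1609
M5
G00 X303.735 Y43.629
M3 S401
G1 X292.866 Y104.446 F1609
G1 X114.712 Y123.531 F1609
G1 X36.384 Y136.173 F1609
G1 X74.971 Y43.928 F1609
M5
G00 X279.644 Y104.238
M3 S401
G1 X179.508 Y140.154 F1609
G1 X141.817 Y121.129 F1609
G1 X292.565 Y59.673 F1609
G1 X245.883 Y125.444 F1609
G1 X7.741 Y68.943 F1609
M5
G00 X320.600 Y22.802
M3 S401
G1 X236.929 Y14.864 F1609
M5
G00 X0.000 Y0.000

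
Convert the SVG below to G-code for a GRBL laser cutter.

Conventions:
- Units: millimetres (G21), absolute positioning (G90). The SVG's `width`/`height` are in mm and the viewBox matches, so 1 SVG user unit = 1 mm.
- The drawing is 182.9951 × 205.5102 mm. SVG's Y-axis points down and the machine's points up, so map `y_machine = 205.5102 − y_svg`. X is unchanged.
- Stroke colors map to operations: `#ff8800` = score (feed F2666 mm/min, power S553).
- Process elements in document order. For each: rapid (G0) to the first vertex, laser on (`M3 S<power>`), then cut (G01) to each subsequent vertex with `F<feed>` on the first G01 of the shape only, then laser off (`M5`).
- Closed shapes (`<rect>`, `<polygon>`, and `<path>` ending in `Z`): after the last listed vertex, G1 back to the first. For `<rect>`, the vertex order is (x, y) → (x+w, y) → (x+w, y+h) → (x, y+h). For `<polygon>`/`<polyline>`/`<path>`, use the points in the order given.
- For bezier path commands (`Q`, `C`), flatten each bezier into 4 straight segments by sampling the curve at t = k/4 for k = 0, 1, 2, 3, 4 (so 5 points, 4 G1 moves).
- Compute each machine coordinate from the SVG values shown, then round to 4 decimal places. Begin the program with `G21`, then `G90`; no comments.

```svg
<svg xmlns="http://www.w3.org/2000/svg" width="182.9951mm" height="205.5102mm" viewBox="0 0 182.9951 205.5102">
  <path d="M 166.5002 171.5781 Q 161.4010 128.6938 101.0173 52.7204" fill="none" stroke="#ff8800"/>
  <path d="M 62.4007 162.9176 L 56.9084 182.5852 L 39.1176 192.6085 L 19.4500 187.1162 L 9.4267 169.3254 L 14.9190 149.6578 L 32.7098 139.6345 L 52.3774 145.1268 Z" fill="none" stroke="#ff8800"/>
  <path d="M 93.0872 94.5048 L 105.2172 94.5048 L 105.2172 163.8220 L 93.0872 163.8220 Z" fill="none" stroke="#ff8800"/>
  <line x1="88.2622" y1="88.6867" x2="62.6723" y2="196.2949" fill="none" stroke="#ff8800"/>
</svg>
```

G21
G90
G0 X166.5002 Y33.9321
M3 S553
G01 X160.4953 Y57.4423 F2666
G01 X147.5799 Y85.0887
G01 X127.7539 Y116.8712
G01 X101.0173 Y152.7898
M5
G0 X62.4007 Y42.5926
M3 S553
G01 X56.9084 Y22.9250 F2666
G01 X39.1176 Y12.9017
G01 X19.4500 Y18.3940
G01 X9.4267 Y36.1848
G01 X14.9190 Y55.8524
G01 X32.7098 Y65.8757
G01 X52.3774 Y60.3834
G01 X62.4007 Y42.5926
M5
G0 X93.0872 Y111.0054
M3 S553
G01 X105.2172 Y111.0054 F2666
G01 X105.2172 Y41.6882
G01 X93.0872 Y41.6882
G01 X93.0872 Y111.0054
M5
G0 X88.2622 Y116.8235
M3 S553
G01 X62.6723 Y9.2153 F2666
M5

1 u = 1 mm; y_m = 205.5102 − y.

[1] `<path>` quadratic bezier, #ff8800→score S553 F2666: (166.5002,33.9321) → (160.4953,57.4423) → (147.5799,85.0887) → (127.7539,116.8712) → (101.0173,152.7898)

[2] `<path>` regular polygon, #ff8800→score S553 F2666: (62.4007,42.5926) → (56.9084,22.9250) → (39.1176,12.9017) → (19.4500,18.3940) → (9.4267,36.1848) → (14.9190,55.8524) → (32.7098,65.8757) → (52.3774,60.3834) → (62.4007,42.5926) (closed)

[3] `<path>` rectangle, #ff8800→score S553 F2666: (93.0872,111.0054) → (105.2172,111.0054) → (105.2172,41.6882) → (93.0872,41.6882) → (93.0872,111.0054) (closed)

[4] `<line>` line segment, #ff8800→score S553 F2666: (88.2622,116.8235) → (62.6723,9.2153)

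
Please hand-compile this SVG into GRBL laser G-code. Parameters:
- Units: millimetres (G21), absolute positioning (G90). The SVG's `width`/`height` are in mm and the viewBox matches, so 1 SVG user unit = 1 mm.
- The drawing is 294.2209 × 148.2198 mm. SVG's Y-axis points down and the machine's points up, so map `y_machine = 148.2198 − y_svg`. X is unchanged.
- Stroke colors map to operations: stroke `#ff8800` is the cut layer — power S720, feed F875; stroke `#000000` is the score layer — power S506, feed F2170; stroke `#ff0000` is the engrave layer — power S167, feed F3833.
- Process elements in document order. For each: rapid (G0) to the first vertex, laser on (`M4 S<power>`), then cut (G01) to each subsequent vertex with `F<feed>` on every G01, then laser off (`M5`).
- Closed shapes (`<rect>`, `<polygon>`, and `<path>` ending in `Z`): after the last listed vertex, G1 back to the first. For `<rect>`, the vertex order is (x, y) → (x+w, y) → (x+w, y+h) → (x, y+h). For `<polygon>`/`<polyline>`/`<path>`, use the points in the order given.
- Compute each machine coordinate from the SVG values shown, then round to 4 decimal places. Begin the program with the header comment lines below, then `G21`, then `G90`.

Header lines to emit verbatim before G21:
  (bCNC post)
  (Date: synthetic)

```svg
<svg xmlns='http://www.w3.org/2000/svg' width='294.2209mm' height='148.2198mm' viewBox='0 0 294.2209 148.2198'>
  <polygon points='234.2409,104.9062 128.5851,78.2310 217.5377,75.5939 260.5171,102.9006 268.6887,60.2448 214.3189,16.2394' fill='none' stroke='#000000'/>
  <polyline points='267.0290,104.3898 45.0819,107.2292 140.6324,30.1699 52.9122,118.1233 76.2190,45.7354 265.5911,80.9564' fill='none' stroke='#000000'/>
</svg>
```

viewBox `0 0 294.2209 148.2198` with mm width/height → 1 unit = 1 mm. Flip: y_m = 148.2198 − y_svg.

**Shape 1** — `<polygon>` closed polygon, stroke `#000000` → score (S506, F2170). Machine vertices: (234.2409,43.3136) → (128.5851,69.9888) → (217.5377,72.6259) → (260.5171,45.3192) → (268.6887,87.9750) → (214.3189,131.9804) → (234.2409,43.3136). Closed: final G1 returns to the first vertex.

**Shape 2** — `<polyline>` open polyline, stroke `#000000` → score (S506, F2170). Machine vertices: (267.0290,43.8300) → (45.0819,40.9906) → (140.6324,118.0499) → (52.9122,30.0965) → (76.2190,102.4844) → (265.5911,67.2634). Open path.

(bCNC post)
(Date: synthetic)
G21
G90
G0 X234.2409 Y43.3136
M4 S506
G01 X128.5851 Y69.9888 F2170
G01 X217.5377 Y72.6259 F2170
G01 X260.5171 Y45.3192 F2170
G01 X268.6887 Y87.9750 F2170
G01 X214.3189 Y131.9804 F2170
G01 X234.2409 Y43.3136 F2170
M5
G0 X267.0290 Y43.8300
M4 S506
G01 X45.0819 Y40.9906 F2170
G01 X140.6324 Y118.0499 F2170
G01 X52.9122 Y30.0965 F2170
G01 X76.2190 Y102.4844 F2170
G01 X265.5911 Y67.2634 F2170
M5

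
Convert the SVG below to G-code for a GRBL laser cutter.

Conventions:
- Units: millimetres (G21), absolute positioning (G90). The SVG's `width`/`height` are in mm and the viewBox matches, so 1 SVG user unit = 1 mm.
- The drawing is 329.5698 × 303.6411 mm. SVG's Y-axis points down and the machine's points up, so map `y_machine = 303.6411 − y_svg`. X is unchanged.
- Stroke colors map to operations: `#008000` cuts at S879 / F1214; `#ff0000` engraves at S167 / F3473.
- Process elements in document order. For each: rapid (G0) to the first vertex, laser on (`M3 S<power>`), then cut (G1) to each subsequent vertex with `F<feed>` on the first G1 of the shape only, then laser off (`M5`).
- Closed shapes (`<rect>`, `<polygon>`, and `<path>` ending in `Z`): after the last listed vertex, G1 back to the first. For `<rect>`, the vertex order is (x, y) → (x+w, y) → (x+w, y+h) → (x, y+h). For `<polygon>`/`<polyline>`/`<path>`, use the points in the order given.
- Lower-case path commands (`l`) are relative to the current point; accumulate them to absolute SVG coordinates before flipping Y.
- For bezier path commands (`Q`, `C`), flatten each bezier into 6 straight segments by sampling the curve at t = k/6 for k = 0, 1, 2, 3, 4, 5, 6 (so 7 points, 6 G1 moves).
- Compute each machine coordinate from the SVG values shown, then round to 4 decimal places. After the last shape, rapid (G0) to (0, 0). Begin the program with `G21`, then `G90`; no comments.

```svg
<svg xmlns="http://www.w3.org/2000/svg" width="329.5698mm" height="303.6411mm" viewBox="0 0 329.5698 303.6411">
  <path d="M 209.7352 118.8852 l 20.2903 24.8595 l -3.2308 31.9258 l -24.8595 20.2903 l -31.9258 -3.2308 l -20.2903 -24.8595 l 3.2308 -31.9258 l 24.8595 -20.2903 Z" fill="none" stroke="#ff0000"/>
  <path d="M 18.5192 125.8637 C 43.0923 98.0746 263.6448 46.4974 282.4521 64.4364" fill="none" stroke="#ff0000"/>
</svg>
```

viewBox `0 0 329.5698 303.6411` with mm width/height → 1 unit = 1 mm. Flip: y_m = 303.6411 − y_svg.

**Shape 1** — `<path>` regular polygon, stroke `#ff0000` → engrave (S167, F3473). Machine vertices: (209.7352,184.7559) → (230.0255,159.8964) → (226.7947,127.9706) → (201.9352,107.6803) → (170.0094,110.9111) → (149.7191,135.7706) → (152.9499,167.6964) → (177.8094,187.9867) → (209.7352,184.7559). Closed: final G1 returns to the first vertex.

**Shape 2** — `<path>` cubic bezier, stroke `#ff0000` → engrave (S167, F3473). Control points (SVG): P0=(18.5192,125.8637), P1=(43.0923,98.0746), P2=(263.6448,46.4974), P3=(282.4521,64.4364); sampled at t=k/6. Machine vertices: (18.5192,177.7774) → (45.2960,193.2223) → (93.6882,210.0402) → (152.6478,225.6391) → (211.1269,237.4273) → (258.0777,242.8131) → (282.4521,239.2047). Open path.

G21
G90
G0 X209.7352 Y184.7559
M3 S167
G1 X230.0255 Y159.8964 F3473
G1 X226.7947 Y127.9706
G1 X201.9352 Y107.6803
G1 X170.0094 Y110.9111
G1 X149.7191 Y135.7706
G1 X152.9499 Y167.6964
G1 X177.8094 Y187.9867
G1 X209.7352 Y184.7559
M5
G0 X18.5192 Y177.7774
M3 S167
G1 X45.2960 Y193.2223 F3473
G1 X93.6882 Y210.0402
G1 X152.6478 Y225.6391
G1 X211.1269 Y237.4273
G1 X258.0777 Y242.8131
G1 X282.4521 Y239.2047
M5
G0 X0.0000 Y0.0000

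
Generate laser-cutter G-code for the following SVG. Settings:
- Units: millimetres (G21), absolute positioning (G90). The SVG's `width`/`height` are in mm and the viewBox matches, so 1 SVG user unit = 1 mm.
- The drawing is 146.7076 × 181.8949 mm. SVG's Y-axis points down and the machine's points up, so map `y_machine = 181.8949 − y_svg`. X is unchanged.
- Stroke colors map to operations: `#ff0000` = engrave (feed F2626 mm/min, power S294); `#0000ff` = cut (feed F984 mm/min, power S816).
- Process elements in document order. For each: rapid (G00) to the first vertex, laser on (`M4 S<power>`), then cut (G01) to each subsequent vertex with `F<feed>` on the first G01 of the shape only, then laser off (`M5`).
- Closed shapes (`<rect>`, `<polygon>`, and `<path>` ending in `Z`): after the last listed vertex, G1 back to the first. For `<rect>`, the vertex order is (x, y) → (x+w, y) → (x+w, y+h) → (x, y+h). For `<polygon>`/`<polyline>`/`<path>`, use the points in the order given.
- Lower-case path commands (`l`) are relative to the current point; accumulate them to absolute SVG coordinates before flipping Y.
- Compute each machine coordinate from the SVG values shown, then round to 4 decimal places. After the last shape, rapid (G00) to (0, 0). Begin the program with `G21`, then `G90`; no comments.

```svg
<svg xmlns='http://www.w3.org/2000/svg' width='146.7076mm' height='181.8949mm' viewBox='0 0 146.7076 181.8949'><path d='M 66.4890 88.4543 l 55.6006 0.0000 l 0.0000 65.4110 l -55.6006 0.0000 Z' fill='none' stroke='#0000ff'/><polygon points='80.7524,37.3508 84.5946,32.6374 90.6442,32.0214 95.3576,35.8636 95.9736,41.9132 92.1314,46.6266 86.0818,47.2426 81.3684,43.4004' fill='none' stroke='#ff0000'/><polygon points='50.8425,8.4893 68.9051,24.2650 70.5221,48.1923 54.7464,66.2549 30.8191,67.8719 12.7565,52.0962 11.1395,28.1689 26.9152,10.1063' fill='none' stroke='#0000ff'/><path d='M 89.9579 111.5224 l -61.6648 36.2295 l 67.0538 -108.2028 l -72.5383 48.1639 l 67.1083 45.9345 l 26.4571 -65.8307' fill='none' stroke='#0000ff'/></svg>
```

1 u = 1 mm; y_m = 181.8949 − y.

[1] `<path>` rectangle, #0000ff→cut S816 F984: (66.4890,93.4406) → (122.0896,93.4406) → (122.0896,28.0296) → (66.4890,28.0296) → (66.4890,93.4406) (closed)

[2] `<polygon>` regular polygon, #ff0000→engrave S294 F2626: (80.7524,144.5441) → (84.5946,149.2575) → (90.6442,149.8735) → (95.3576,146.0313) → (95.9736,139.9817) → (92.1314,135.2683) → (86.0818,134.6523) → (81.3684,138.4945) → (80.7524,144.5441) (closed)

[3] `<polygon>` regular polygon, #0000ff→cut S816 F984: (50.8425,173.4056) → (68.9051,157.6299) → (70.5221,133.7026) → (54.7464,115.6400) → (30.8191,114.0230) → (12.7565,129.7987) → (11.1395,153.7260) → (26.9152,171.7886) → (50.8425,173.4056) (closed)

[4] `<path>` open polyline, #0000ff→cut S816 F984: (89.9579,70.3725) → (28.2931,34.1430) → (95.3469,142.3458) → (22.8086,94.1819) → (89.9169,48.2474) → (116.3740,114.0781)

G21
G90
G00 X66.4890 Y93.4406
M4 S816
G01 X122.0896 Y93.4406 F984
G01 X122.0896 Y28.0296
G01 X66.4890 Y28.0296
G01 X66.4890 Y93.4406
M5
G00 X80.7524 Y144.5441
M4 S294
G01 X84.5946 Y149.2575 F2626
G01 X90.6442 Y149.8735
G01 X95.3576 Y146.0313
G01 X95.9736 Y139.9817
G01 X92.1314 Y135.2683
G01 X86.0818 Y134.6523
G01 X81.3684 Y138.4945
G01 X80.7524 Y144.5441
M5
G00 X50.8425 Y173.4056
M4 S816
G01 X68.9051 Y157.6299 F984
G01 X70.5221 Y133.7026
G01 X54.7464 Y115.6400
G01 X30.8191 Y114.0230
G01 X12.7565 Y129.7987
G01 X11.1395 Y153.7260
G01 X26.9152 Y171.7886
G01 X50.8425 Y173.4056
M5
G00 X89.9579 Y70.3725
M4 S816
G01 X28.2931 Y34.1430 F984
G01 X95.3469 Y142.3458
G01 X22.8086 Y94.1819
G01 X89.9169 Y48.2474
G01 X116.3740 Y114.0781
M5
G00 X0.0000 Y0.0000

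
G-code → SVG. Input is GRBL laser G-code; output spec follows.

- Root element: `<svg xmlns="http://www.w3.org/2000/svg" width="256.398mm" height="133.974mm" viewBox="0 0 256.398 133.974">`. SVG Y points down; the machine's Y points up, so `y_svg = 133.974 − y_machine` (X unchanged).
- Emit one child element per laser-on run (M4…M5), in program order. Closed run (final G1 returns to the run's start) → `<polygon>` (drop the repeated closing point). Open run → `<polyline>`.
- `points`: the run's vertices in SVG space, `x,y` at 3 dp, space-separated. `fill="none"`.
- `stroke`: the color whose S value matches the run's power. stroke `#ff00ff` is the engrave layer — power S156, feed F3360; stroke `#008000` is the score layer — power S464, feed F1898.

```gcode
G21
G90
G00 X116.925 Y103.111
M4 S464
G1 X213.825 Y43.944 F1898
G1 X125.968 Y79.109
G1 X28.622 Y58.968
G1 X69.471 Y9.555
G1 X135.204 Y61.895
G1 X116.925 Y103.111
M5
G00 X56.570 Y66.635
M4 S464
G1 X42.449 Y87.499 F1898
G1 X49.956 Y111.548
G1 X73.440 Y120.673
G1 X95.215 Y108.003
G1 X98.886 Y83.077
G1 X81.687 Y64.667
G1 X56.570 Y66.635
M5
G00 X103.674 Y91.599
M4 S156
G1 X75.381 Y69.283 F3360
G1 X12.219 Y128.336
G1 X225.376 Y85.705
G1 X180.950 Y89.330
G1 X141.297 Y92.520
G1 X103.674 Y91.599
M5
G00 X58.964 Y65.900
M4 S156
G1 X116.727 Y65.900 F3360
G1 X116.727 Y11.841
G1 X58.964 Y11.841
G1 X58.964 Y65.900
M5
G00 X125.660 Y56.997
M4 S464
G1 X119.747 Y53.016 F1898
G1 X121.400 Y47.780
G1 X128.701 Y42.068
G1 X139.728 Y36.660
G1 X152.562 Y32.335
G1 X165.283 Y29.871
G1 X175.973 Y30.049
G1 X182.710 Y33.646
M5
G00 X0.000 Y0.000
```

Machine Y-up, SVG Y-down with viewBox height 133.974, so y_svg = 133.974 − y_machine; X carries over.

Run 1: S464 ⇒ score layer `#008000`. The run returns to its start, so emit a `<polygon>` with points (Y-flipped): 116.925,30.863 213.825,90.030 125.968,54.865 28.622,75.006 69.471,124.419 135.204,72.079.

Run 2: the run's S464 means `#008000` (score). The run returns to its start, so emit a `<polygon>` with points (Y-flipped): 56.570,67.339 42.449,46.475 49.956,22.426 73.440,13.301 95.215,25.971 98.886,50.897 81.687,69.307.

Run 3: S156 ⇒ engrave layer `#ff00ff`. The run returns to its start, so emit a `<polygon>` with points (Y-flipped): 103.674,42.375 75.381,64.691 12.219,5.638 225.376,48.269 180.950,44.644 141.297,41.454.

Run 4: S156 ⇒ engrave layer `#ff00ff`. The run returns to its start, so emit a `<polygon>` with points (Y-flipped): 58.964,68.074 116.727,68.074 116.727,122.133 58.964,122.133.

Run 5: the run's S464 means `#008000` (score). The run is open, so emit a `<polyline>` with points (Y-flipped): 125.660,76.977 119.747,80.958 121.400,86.194 128.701,91.906 139.728,97.314 152.562,101.639 165.283,104.103 175.973,103.925 182.710,100.328.

<svg xmlns="http://www.w3.org/2000/svg" width="256.398mm" height="133.974mm" viewBox="0 0 256.398 133.974">
  <polygon points="116.925,30.863 213.825,90.030 125.968,54.865 28.622,75.006 69.471,124.419 135.204,72.079" fill="none" stroke="#008000"/>
  <polygon points="56.570,67.339 42.449,46.475 49.956,22.426 73.440,13.301 95.215,25.971 98.886,50.897 81.687,69.307" fill="none" stroke="#008000"/>
  <polygon points="103.674,42.375 75.381,64.691 12.219,5.638 225.376,48.269 180.950,44.644 141.297,41.454" fill="none" stroke="#ff00ff"/>
  <polygon points="58.964,68.074 116.727,68.074 116.727,122.133 58.964,122.133" fill="none" stroke="#ff00ff"/>
  <polyline points="125.660,76.977 119.747,80.958 121.400,86.194 128.701,91.906 139.728,97.314 152.562,101.639 165.283,104.103 175.973,103.925 182.710,100.328" fill="none" stroke="#008000"/>
</svg>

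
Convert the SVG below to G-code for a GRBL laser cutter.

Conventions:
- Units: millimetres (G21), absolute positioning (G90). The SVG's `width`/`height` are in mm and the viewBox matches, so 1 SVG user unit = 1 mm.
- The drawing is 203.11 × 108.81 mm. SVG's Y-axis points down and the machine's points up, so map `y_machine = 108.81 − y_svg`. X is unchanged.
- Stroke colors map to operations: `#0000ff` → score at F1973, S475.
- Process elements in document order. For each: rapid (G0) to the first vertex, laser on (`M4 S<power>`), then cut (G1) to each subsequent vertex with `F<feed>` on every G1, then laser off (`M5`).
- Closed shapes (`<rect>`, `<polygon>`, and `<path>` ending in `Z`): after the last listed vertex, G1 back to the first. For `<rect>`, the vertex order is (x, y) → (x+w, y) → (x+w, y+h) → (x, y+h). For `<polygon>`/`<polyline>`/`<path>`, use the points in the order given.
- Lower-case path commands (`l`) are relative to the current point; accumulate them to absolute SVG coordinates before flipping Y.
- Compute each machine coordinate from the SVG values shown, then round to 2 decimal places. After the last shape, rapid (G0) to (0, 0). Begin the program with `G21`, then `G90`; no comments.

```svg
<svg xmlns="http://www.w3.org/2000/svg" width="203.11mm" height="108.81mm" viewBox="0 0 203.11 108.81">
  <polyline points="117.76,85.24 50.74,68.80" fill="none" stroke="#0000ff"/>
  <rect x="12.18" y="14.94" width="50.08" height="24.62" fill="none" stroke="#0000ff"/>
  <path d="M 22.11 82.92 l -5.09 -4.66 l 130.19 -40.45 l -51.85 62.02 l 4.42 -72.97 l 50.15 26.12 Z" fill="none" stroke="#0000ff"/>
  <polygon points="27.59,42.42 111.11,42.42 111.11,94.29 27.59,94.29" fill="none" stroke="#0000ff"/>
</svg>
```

G21
G90
G0 X117.76 Y23.57
M4 S475
G1 X50.74 Y40.01 F1973
M5
G0 X12.18 Y93.87
M4 S475
G1 X62.26 Y93.87 F1973
G1 X62.26 Y69.25 F1973
G1 X12.18 Y69.25 F1973
G1 X12.18 Y93.87 F1973
M5
G0 X22.11 Y25.89
M4 S475
G1 X17.02 Y30.55 F1973
G1 X147.21 Y71.00 F1973
G1 X95.36 Y8.98 F1973
G1 X99.78 Y81.95 F1973
G1 X149.93 Y55.83 F1973
G1 X22.11 Y25.89 F1973
M5
G0 X27.59 Y66.39
M4 S475
G1 X111.11 Y66.39 F1973
G1 X111.11 Y14.52 F1973
G1 X27.59 Y14.52 F1973
G1 X27.59 Y66.39 F1973
M5
G0 X0.00 Y0.00

1 u = 1 mm; y_m = 108.81 − y.

[1] `<polyline>` line segment, #0000ff→score S475 F1973: (117.76,23.57) → (50.74,40.01)

[2] `<rect>` rectangle, #0000ff→score S475 F1973: (12.18,93.87) → (62.26,93.87) → (62.26,69.25) → (12.18,69.25) → (12.18,93.87) (closed)

[3] `<path>` closed polygon, #0000ff→score S475 F1973: (22.11,25.89) → (17.02,30.55) → (147.21,71.00) → (95.36,8.98) → (99.78,81.95) → (149.93,55.83) → (22.11,25.89) (closed)

[4] `<polygon>` rectangle, #0000ff→score S475 F1973: (27.59,66.39) → (111.11,66.39) → (111.11,14.52) → (27.59,14.52) → (27.59,66.39) (closed)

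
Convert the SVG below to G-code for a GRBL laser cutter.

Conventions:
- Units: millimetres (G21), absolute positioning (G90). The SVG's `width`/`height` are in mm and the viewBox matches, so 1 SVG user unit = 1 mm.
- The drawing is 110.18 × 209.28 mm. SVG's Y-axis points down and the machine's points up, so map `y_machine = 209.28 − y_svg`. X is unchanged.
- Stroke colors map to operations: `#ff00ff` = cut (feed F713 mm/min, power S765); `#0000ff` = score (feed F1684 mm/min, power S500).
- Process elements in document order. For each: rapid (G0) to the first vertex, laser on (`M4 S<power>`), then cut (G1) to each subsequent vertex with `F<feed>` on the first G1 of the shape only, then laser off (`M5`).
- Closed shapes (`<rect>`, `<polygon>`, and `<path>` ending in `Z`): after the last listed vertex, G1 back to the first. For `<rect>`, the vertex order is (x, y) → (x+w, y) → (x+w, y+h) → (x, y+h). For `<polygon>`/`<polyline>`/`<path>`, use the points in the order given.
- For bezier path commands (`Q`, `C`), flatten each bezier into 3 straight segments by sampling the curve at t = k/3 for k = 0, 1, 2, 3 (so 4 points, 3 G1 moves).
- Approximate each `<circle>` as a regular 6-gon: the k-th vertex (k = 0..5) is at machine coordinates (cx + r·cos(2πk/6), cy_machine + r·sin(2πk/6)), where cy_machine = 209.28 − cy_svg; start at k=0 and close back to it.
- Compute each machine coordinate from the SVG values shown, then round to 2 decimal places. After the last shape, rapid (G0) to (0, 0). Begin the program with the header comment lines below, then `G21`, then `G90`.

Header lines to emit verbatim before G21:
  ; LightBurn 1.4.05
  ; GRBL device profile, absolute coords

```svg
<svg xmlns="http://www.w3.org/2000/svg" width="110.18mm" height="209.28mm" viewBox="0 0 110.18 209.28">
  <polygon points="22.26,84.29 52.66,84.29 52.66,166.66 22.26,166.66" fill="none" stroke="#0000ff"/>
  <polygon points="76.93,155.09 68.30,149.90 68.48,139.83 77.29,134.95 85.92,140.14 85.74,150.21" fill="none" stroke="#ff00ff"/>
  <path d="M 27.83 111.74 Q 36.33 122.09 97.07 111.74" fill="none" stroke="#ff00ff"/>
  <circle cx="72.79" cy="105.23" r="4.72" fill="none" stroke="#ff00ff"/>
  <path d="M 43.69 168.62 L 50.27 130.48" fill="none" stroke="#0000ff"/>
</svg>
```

Since the viewBox matches the mm dimensions, user units are millimetres directly. The only transform is the Y-flip y_m = 209.28 − y_svg.

Shape 1 is a rectangle drawn with `<polygon>`. Its stroke #0000ff means score at S500, F1684. After flipping Y the toolpath is (22.26,124.99) → (52.66,124.99) → (52.66,42.62) → (22.26,42.62) → (22.26,124.99), returning to the start.

Shape 2 is a regular polygon drawn with `<polygon>`. Its stroke #ff00ff means cut at S765, F713. After flipping Y the toolpath is (76.93,54.19) → (68.30,59.38) → (68.48,69.45) → (77.29,74.33) → (85.92,69.14) → (85.74,59.07) → (76.93,54.19), returning to the start.

Shape 3 is a quadratic bezier drawn with `<path>`. Its stroke #ff00ff means cut at S765, F713. After flipping Y the toolpath is (27.83,97.54) → (39.30,92.94) → (62.38,92.94) → (97.07,97.54).

Shape 4 is a circle drawn with `<circle>`. Its stroke #ff00ff means cut at S765, F713. After flipping Y the toolpath is (77.51,104.05) → (75.15,108.14) → (70.43,108.14) → (68.07,104.05) → (70.43,99.96) → (75.15,99.96) → (77.51,104.05), returning to the start.

Shape 5 is a line segment drawn with `<path>`. Its stroke #0000ff means score at S500, F1684. After flipping Y the toolpath is (43.69,40.66) → (50.27,78.80).

; LightBurn 1.4.05
; GRBL device profile, absolute coords
G21
G90
G0 X22.26 Y124.99
M4 S500
G1 X52.66 Y124.99 F1684
G1 X52.66 Y42.62
G1 X22.26 Y42.62
G1 X22.26 Y124.99
M5
G0 X76.93 Y54.19
M4 S765
G1 X68.30 Y59.38 F713
G1 X68.48 Y69.45
G1 X77.29 Y74.33
G1 X85.92 Y69.14
G1 X85.74 Y59.07
G1 X76.93 Y54.19
M5
G0 X27.83 Y97.54
M4 S765
G1 X39.30 Y92.94 F713
G1 X62.38 Y92.94
G1 X97.07 Y97.54
M5
G0 X77.51 Y104.05
M4 S765
G1 X75.15 Y108.14 F713
G1 X70.43 Y108.14
G1 X68.07 Y104.05
G1 X70.43 Y99.96
G1 X75.15 Y99.96
G1 X77.51 Y104.05
M5
G0 X43.69 Y40.66
M4 S500
G1 X50.27 Y78.80 F1684
M5
G0 X0.00 Y0.00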